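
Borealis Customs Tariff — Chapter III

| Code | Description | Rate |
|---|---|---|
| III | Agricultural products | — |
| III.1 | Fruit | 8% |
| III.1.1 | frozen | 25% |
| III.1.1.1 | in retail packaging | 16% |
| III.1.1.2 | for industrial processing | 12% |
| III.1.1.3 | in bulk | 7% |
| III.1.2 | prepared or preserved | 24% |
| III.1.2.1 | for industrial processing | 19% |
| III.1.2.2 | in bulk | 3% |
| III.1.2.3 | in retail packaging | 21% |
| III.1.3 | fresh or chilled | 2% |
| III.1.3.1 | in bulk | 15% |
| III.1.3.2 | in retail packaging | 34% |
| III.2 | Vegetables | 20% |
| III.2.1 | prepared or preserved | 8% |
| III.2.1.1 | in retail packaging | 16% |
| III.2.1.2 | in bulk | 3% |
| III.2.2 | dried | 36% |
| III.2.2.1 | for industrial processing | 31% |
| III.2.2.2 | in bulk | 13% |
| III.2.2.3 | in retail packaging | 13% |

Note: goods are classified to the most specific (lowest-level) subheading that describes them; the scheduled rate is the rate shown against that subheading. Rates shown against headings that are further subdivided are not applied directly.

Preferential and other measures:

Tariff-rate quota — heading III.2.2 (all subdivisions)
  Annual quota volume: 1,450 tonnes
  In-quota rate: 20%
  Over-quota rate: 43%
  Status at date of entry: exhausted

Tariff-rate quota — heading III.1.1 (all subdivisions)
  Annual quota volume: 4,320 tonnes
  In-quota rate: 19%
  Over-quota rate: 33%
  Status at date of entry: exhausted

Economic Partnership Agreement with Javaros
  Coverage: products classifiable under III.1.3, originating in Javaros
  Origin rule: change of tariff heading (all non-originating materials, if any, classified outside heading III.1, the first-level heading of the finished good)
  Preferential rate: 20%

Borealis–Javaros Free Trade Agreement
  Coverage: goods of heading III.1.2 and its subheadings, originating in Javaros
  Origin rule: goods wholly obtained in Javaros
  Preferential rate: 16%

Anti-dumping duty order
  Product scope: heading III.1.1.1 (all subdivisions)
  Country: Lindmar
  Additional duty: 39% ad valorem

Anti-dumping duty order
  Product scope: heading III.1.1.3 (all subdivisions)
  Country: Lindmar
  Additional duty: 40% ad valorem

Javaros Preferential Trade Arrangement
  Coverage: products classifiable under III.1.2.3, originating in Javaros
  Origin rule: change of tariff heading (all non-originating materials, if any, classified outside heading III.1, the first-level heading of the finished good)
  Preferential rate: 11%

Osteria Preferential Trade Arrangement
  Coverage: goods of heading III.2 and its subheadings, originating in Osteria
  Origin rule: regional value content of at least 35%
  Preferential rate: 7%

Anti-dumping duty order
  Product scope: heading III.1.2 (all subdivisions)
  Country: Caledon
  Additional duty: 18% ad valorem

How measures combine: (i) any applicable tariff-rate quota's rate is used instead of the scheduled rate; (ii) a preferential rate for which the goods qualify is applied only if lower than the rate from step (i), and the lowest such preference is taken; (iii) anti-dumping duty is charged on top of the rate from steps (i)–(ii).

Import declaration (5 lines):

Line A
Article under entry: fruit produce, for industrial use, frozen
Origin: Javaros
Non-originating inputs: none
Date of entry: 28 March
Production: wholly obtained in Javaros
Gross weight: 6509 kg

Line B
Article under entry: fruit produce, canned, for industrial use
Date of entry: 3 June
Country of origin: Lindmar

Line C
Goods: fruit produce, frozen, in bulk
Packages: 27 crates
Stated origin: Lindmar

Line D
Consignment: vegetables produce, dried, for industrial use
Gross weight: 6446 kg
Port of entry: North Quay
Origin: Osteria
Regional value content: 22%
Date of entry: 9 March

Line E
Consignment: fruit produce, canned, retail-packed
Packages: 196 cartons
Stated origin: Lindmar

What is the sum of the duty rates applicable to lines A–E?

Line A: fruit → III.1; frozen → III.1.1; for industrial use → III.1.1.2. Scheduled 12%. quota on III.1.1 exhausted → over-quota 33%; Javaros agreement on III.1.3: III.1.1.2 not covered; Javaros agreement on III.1.2: III.1.1.2 not covered; Javaros agreement on III.1.2.3: III.1.1.2 not covered. → 33%.
Line B: fruit → III.1; canned → III.1.2; for industrial use → III.1.2.1. Scheduled 19%. No special measure applies. → 19%.
Line C: fruit → III.1; frozen → III.1.1; in bulk → III.1.1.3. Scheduled 7%. quota on III.1.1 exhausted → over-quota 33%; anti-dumping (Lindmar, III.1.1.3): +40%; total 33% + 40% = 73%. → 73%.
Line D: vegetables → III.2; dried → III.2.2; for industrial use → III.2.2.1. Scheduled 31%. quota on III.2.2 exhausted → over-quota 43%; Osteria agreement on III.2: RVC < 35%. → 43%.
Line E: fruit → III.1; canned → III.1.2; retail-packed → III.1.2.3. Scheduled 21%. No special measure applies. → 21%.
Sum: 33% + 19% + 73% + 43% + 21% = 189%.

189%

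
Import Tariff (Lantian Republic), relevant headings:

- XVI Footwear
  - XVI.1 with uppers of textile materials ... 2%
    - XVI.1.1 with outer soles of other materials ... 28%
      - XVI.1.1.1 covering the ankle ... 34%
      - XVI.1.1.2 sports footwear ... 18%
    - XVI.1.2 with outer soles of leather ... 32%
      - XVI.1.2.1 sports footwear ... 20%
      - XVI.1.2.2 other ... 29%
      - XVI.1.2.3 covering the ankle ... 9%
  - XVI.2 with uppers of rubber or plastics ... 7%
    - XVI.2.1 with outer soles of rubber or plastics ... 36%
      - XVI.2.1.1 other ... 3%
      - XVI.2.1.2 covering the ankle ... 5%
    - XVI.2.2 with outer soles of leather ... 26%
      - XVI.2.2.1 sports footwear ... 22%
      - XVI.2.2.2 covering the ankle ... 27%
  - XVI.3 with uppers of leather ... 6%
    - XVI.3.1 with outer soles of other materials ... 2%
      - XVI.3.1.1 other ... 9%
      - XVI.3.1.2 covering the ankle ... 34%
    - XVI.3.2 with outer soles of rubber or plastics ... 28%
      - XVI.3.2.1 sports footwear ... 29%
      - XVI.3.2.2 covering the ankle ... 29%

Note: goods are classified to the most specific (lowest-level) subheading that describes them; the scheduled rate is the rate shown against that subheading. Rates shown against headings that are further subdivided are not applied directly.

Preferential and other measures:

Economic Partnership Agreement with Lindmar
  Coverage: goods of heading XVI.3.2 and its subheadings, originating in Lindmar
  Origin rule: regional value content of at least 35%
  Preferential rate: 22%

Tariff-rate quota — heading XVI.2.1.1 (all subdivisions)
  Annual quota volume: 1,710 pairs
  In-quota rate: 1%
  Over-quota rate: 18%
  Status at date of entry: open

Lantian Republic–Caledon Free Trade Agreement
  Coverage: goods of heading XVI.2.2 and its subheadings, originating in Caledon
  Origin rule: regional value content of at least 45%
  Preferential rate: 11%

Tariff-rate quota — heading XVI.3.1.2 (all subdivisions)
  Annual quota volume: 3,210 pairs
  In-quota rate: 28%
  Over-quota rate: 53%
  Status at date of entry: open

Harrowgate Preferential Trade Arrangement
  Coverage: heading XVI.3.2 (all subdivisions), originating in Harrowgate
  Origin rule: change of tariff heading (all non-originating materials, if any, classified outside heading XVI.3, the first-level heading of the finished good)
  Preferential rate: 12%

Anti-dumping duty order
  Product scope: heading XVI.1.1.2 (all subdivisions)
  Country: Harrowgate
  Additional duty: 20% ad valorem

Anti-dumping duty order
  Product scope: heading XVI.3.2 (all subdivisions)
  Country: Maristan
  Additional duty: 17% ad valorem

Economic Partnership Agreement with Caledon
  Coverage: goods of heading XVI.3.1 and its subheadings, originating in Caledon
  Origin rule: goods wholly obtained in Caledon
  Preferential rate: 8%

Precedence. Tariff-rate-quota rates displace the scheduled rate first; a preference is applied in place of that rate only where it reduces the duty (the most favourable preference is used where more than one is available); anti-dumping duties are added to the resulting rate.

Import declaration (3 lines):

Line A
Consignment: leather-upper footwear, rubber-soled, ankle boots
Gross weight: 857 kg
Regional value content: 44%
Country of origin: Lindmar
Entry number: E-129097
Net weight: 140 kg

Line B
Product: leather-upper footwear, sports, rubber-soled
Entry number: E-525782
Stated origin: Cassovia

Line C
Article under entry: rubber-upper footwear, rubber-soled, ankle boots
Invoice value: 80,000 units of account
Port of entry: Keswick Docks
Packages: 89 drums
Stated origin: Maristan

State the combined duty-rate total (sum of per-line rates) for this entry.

56%

Line A: leather-upper → XVI.3; rubber-soled → XVI.3.2; ankle boots → XVI.3.2.2. Scheduled 29%. Lindmar agreement on XVI.3.2: RVC ≥ 35% → 22% available; preferential 22%. → 22%.
Line B: leather-upper → XVI.3; rubber-soled → XVI.3.2; sports → XVI.3.2.1. Scheduled 29%. No special measure applies. → 29%.
Line C: rubber-upper → XVI.2; rubber-soled → XVI.2.1; ankle boots → XVI.2.1.2. Scheduled 5%. No special measure applies. → 5%.
Sum: 22% + 29% + 5% = 56%.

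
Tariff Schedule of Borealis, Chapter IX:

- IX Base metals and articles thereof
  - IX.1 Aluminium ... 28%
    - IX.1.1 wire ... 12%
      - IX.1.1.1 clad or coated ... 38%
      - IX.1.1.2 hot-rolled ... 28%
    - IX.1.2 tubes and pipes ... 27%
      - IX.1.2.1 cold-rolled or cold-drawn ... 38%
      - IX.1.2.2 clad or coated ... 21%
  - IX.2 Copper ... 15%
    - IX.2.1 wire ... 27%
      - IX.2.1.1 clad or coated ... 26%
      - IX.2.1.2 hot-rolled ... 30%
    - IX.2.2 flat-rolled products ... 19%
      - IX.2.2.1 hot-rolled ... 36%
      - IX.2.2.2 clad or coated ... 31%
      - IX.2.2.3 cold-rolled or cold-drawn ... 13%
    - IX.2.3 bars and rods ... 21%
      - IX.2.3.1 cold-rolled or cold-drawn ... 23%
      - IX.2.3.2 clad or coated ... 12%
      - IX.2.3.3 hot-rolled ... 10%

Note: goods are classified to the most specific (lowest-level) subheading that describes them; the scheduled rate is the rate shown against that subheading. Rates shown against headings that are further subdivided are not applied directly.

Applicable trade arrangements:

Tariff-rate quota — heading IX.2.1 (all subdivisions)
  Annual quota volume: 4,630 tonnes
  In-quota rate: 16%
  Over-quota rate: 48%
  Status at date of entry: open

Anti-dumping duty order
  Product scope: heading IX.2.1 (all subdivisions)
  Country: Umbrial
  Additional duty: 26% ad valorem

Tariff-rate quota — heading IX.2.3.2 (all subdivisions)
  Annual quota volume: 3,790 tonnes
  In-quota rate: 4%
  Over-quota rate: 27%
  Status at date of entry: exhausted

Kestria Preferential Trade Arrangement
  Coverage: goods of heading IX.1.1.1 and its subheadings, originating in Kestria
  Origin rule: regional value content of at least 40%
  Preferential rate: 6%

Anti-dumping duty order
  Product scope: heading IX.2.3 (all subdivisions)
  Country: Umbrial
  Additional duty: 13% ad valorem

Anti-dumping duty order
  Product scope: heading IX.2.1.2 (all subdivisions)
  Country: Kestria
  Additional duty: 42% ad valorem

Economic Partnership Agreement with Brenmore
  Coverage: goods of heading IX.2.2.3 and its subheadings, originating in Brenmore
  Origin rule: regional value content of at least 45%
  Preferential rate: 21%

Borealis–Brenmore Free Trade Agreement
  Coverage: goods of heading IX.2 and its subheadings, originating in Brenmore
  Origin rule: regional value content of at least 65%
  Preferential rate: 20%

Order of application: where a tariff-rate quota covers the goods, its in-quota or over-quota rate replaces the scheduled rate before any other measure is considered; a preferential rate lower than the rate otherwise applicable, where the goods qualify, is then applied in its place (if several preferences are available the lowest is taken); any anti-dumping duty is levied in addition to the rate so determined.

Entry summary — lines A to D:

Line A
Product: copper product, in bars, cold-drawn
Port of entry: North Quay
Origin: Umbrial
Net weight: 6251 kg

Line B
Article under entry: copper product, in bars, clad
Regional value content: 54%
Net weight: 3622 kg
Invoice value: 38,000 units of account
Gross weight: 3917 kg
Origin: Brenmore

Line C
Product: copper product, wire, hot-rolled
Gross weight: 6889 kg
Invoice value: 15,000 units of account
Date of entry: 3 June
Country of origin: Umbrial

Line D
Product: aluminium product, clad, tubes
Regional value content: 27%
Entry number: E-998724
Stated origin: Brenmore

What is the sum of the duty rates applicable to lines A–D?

126%

Line A: copper → IX.2; in bars → IX.2.3; cold-drawn → IX.2.3.1. Scheduled 23%. anti-dumping (Umbrial, IX.2.3): +13%; total 23% + 13% = 36%. → 36%.
Line B: copper → IX.2; in bars → IX.2.3; clad → IX.2.3.2. Scheduled 12%. quota on IX.2.3.2 exhausted → over-quota 27%; Brenmore agreement on IX.2.2.3: IX.2.3.2 not covered; Brenmore agreement on IX.2: RVC < 65%. → 27%.
Line C: copper → IX.2; wire → IX.2.1; hot-rolled → IX.2.1.2. Scheduled 30%. quota on IX.2.1 open → in-quota 16%; anti-dumping (Umbrial, IX.2.1): +26%; total 16% + 26% = 42%. → 42%.
Line D: aluminium → IX.1; tubes → IX.1.2; clad → IX.1.2.2. Scheduled 21%. Brenmore agreement on IX.2.2.3: IX.1.2.2 not covered; Brenmore agreement on IX.2: IX.1.2.2 not covered. → 21%.
Sum: 36% + 27% + 42% + 21% = 126%.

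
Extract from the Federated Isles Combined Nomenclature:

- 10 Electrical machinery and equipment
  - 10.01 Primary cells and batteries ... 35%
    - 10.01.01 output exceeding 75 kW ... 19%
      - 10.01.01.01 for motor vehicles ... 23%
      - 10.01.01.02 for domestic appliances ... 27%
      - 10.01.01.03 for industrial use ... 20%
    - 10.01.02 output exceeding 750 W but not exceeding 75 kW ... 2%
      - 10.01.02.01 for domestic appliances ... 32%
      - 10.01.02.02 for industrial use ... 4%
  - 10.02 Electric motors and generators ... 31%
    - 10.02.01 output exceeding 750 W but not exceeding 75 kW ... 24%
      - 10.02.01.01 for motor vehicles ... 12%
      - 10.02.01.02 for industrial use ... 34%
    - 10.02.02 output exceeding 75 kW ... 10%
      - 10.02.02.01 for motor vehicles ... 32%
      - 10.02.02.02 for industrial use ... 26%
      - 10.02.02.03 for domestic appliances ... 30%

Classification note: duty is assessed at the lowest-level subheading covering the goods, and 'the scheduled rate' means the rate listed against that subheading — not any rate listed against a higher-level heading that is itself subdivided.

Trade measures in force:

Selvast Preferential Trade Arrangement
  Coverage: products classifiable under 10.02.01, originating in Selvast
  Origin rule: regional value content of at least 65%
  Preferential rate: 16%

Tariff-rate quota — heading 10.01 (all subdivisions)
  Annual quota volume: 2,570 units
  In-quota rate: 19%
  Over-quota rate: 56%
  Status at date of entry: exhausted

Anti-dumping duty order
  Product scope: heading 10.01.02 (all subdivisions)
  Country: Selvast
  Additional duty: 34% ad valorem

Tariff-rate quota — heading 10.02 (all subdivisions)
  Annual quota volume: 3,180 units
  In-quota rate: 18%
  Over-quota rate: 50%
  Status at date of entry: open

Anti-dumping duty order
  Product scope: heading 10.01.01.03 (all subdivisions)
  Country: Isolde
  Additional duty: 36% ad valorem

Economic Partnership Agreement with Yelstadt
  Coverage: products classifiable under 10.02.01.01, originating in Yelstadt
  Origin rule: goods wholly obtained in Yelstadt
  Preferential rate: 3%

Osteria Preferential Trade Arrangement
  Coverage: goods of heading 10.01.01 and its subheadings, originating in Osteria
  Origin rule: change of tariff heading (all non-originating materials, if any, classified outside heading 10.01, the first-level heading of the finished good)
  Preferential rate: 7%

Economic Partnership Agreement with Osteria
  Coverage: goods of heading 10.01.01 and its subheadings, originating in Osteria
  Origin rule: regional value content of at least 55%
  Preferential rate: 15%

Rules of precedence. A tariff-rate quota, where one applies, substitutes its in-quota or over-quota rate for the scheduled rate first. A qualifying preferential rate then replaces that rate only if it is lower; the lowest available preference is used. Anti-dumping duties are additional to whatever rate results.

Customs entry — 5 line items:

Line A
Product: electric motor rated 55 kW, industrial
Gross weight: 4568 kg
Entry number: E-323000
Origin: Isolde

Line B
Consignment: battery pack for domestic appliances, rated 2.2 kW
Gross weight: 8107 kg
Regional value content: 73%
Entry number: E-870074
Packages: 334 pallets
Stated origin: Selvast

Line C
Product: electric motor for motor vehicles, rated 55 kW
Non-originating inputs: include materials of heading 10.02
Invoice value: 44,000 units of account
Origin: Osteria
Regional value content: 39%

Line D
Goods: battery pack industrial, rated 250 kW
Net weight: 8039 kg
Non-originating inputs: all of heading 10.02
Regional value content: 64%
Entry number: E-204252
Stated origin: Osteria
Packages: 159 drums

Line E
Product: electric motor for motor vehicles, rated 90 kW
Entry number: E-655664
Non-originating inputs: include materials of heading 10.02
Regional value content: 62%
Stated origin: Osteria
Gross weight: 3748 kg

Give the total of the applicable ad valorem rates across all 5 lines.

151%

Line A: electric motor → 10.02; rated 55 kW → 10.02.01; industrial → 10.02.01.02. Scheduled 34%. quota on 10.02 open → in-quota 18%. → 18%.
Line B: battery pack → 10.01; rated 2.2 kW → 10.01.02; for domestic appliances → 10.01.02.01. Scheduled 32%. quota on 10.01 exhausted → over-quota 56%; Selvast agreement on 10.02.01: 10.01.02.01 not covered; anti-dumping (Selvast, 10.01.02): +34%; total 56% + 34% = 90%. → 90%.
Line C: electric motor → 10.02; rated 55 kW → 10.02.01; for motor vehicles → 10.02.01.01. Scheduled 12%. quota on 10.02 open → in-quota 18%; Osteria agreement on 10.01.01: 10.02.01.01 not covered; Osteria agreement on 10.01.01: 10.02.01.01 not covered. → 18%.
Line D: battery pack → 10.01; rated 250 kW → 10.01.01; industrial → 10.01.01.03. Scheduled 20%. quota on 10.01 exhausted → over-quota 56%; Osteria agreement on 10.01.01: CTH met → 7% available; Osteria agreement on 10.01.01: RVC ≥ 55% → 15% available; preferential 7%. → 7%.
Line E: electric motor → 10.02; rated 90 kW → 10.02.02; for motor vehicles → 10.02.02.01. Scheduled 32%. quota on 10.02 open → in-quota 18%; Osteria agreement on 10.01.01: 10.02.02.01 not covered; Osteria agreement on 10.01.01: 10.02.02.01 not covered. → 18%.
Sum: 18% + 90% + 18% + 7% + 18% = 151%.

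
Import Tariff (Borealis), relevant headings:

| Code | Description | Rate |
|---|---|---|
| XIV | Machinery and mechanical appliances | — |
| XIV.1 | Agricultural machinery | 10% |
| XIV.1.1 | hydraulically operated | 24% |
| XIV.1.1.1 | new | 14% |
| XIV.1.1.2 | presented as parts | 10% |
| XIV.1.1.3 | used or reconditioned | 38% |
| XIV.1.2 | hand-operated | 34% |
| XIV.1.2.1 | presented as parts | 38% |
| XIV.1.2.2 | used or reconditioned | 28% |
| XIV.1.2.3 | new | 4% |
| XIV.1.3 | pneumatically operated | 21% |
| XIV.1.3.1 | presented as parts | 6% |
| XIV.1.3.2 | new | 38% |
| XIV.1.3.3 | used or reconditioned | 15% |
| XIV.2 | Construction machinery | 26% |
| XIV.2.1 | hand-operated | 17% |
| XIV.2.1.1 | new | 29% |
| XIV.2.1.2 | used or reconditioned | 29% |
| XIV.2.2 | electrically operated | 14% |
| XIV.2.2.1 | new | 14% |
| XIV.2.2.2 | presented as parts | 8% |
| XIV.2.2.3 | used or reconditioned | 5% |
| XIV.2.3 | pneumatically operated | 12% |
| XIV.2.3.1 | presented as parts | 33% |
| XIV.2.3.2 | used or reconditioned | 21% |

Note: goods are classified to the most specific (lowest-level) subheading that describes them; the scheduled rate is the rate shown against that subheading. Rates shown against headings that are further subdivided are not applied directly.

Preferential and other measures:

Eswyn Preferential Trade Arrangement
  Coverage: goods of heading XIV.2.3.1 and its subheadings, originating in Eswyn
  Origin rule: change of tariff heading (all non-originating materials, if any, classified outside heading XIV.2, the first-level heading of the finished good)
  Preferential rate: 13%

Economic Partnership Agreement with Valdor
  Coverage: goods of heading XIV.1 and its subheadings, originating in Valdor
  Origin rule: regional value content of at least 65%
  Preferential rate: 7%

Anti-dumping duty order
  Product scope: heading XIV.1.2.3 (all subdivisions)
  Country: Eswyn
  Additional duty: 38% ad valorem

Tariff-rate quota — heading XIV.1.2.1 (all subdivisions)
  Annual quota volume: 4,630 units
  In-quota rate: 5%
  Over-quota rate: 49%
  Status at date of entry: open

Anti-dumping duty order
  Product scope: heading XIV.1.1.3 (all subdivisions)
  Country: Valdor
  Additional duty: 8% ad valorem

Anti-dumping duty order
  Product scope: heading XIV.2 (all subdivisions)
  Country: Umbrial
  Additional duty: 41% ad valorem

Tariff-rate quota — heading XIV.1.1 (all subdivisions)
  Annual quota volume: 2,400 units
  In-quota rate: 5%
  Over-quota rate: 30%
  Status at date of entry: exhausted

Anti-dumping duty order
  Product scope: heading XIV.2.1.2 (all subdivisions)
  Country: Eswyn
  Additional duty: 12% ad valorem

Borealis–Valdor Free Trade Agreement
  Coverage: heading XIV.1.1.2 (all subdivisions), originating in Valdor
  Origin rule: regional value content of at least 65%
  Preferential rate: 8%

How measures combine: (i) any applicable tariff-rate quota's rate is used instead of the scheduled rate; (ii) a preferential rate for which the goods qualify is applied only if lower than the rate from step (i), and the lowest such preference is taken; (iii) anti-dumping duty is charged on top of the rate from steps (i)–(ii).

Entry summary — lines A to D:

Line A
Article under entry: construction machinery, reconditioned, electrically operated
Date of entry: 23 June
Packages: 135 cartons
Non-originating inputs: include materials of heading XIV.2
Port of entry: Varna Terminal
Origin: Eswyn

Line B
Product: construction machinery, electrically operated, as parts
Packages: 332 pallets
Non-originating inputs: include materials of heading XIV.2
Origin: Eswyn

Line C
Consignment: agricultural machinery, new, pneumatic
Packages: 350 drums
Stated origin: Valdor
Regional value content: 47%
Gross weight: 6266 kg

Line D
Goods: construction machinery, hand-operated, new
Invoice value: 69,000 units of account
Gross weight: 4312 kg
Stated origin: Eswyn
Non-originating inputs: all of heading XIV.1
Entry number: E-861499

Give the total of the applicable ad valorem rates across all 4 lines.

Line A: construction → XIV.2; electrically operated → XIV.2.2; reconditioned → XIV.2.2.3. Scheduled 5%. Eswyn agreement on XIV.2.3.1: XIV.2.2.3 not covered. → 5%.
Line B: construction → XIV.2; electrically operated → XIV.2.2; as parts → XIV.2.2.2. Scheduled 8%. Eswyn agreement on XIV.2.3.1: XIV.2.2.2 not covered. → 8%.
Line C: agricultural → XIV.1; pneumatic → XIV.1.3; new → XIV.1.3.2. Scheduled 38%. Valdor agreement on XIV.1: RVC < 65%; Valdor agreement on XIV.1.1.2: XIV.1.3.2 not covered. → 38%.
Line D: construction → XIV.2; hand-operated → XIV.2.1; new → XIV.2.1.1. Scheduled 29%. Eswyn agreement on XIV.2.3.1: XIV.2.1.1 not covered. → 29%.
Sum: 5% + 8% + 38% + 29% = 80%.

80%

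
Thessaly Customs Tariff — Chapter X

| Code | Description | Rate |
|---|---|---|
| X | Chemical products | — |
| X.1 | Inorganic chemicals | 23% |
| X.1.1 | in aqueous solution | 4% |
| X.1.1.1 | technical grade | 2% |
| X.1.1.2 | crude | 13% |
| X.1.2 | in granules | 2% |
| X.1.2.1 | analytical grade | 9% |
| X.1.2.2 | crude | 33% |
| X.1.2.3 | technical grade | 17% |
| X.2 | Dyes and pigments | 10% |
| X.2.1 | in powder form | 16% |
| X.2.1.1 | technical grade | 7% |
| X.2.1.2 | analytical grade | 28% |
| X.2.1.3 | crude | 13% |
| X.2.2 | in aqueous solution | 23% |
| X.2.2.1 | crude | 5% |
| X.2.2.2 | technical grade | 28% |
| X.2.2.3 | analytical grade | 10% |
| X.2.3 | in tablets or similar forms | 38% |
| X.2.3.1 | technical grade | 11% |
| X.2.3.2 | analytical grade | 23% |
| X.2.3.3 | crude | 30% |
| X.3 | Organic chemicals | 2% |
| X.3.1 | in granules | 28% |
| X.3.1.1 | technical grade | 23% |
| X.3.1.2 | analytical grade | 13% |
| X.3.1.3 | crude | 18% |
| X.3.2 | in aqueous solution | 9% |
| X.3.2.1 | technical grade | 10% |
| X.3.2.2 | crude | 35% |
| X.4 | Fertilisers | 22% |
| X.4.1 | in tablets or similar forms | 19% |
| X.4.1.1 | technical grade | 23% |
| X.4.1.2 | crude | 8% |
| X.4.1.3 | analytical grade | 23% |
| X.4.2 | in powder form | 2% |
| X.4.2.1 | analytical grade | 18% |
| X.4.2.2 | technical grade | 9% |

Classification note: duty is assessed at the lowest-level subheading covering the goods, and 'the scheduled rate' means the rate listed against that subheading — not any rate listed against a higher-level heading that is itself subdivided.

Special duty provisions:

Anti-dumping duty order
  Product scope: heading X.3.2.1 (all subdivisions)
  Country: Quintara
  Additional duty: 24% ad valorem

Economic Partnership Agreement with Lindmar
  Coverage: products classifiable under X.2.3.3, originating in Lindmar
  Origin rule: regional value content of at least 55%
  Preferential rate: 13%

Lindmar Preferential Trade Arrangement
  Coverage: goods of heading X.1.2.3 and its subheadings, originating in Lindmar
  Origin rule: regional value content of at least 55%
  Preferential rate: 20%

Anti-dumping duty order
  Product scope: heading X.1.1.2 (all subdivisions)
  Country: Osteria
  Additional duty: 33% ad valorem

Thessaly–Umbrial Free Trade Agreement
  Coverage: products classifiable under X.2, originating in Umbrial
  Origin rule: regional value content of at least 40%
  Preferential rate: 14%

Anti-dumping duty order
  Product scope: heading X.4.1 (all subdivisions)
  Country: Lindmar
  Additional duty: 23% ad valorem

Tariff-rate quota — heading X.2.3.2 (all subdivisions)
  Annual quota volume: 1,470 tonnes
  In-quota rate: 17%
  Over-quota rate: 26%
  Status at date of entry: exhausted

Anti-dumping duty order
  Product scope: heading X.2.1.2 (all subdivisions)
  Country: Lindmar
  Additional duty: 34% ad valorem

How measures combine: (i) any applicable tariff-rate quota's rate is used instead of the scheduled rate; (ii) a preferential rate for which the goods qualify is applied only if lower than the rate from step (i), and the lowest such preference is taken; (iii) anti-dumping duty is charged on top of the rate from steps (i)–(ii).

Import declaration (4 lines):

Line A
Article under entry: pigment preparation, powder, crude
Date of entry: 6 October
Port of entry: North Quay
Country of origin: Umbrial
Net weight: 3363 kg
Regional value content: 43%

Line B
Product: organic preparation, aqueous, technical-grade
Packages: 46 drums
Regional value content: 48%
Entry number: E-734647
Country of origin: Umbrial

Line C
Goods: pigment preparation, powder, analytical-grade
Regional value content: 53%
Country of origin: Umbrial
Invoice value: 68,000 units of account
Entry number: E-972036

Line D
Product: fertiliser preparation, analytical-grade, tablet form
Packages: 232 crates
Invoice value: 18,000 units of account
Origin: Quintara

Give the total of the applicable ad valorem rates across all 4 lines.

60%

Line A: pigment → X.2; powder → X.2.1; crude → X.2.1.3. Scheduled 13%. Umbrial agreement on X.2: RVC ≥ 40% → 14% available; preference 14% not lower than 13% → no reduction. → 13%.
Line B: organic → X.3; aqueous → X.3.2; technical-grade → X.3.2.1. Scheduled 10%. Umbrial agreement on X.2: X.3.2.1 not covered. → 10%.
Line C: pigment → X.2; powder → X.2.1; analytical-grade → X.2.1.2. Scheduled 28%. Umbrial agreement on X.2: RVC ≥ 40% → 14% available; preferential 14%. → 14%.
Line D: fertiliser → X.4; tablet form → X.4.1; analytical-grade → X.4.1.3. Scheduled 23%. No special measure applies. → 23%.
Sum: 13% + 10% + 14% + 23% = 60%.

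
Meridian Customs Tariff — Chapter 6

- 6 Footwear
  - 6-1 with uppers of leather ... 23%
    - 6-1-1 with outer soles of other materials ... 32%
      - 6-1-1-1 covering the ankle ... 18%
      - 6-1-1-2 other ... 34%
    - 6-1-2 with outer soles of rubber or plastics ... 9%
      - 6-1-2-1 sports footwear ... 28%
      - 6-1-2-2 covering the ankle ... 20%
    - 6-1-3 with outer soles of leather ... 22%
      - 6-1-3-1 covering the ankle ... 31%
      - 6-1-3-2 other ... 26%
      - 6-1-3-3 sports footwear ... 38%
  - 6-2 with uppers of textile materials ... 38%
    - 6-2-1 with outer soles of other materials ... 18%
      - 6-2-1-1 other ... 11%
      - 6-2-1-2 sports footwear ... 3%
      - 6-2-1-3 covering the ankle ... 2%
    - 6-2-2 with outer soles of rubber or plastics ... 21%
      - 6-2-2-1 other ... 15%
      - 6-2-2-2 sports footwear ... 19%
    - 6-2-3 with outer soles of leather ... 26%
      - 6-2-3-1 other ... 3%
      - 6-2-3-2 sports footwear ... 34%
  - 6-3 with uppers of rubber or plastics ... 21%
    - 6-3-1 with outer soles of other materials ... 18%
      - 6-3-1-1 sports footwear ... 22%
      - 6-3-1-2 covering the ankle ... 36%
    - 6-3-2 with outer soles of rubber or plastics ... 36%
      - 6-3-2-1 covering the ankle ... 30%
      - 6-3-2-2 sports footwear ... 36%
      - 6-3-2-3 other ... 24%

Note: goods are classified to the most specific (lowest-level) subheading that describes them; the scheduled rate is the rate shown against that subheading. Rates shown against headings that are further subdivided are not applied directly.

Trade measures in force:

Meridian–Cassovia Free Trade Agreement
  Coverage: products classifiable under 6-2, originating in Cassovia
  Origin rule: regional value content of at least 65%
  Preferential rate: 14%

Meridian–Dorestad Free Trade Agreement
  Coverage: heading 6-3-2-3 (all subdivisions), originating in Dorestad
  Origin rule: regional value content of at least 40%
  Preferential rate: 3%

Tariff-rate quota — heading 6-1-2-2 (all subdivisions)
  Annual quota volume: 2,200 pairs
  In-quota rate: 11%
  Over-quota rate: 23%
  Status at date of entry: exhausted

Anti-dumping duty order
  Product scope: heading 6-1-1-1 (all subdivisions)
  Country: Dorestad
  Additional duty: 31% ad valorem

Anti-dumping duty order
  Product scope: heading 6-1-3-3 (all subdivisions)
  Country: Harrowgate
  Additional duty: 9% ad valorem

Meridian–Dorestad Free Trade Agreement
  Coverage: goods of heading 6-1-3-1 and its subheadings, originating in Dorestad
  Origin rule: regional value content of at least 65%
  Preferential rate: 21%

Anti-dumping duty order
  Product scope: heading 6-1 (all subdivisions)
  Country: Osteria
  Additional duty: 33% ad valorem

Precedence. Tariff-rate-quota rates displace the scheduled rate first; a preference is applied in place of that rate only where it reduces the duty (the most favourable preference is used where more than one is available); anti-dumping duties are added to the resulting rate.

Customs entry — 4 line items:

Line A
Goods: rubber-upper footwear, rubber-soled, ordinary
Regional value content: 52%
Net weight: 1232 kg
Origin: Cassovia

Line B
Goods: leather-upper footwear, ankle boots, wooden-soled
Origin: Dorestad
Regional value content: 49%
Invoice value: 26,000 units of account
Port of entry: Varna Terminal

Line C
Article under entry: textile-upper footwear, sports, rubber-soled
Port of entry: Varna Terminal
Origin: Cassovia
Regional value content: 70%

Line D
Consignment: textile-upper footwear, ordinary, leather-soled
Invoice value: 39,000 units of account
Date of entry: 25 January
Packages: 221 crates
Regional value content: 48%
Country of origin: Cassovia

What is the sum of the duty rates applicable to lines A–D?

Line A: rubber-upper → 6-3; rubber-soled → 6-3-2; ordinary → 6-3-2-3. Scheduled 24%. Cassovia agreement on 6-2: 6-3-2-3 not covered. → 24%.
Line B: leather-upper → 6-1; wooden-soled → 6-1-1; ankle boots → 6-1-1-1. Scheduled 18%. Dorestad agreement on 6-3-2-3: 6-1-1-1 not covered; Dorestad agreement on 6-1-3-1: 6-1-1-1 not covered; anti-dumping (Dorestad, 6-1-1-1): +31%; total 18% + 31% = 49%. → 49%.
Line C: textile-upper → 6-2; rubber-soled → 6-2-2; sports → 6-2-2-2. Scheduled 19%. Cassovia agreement on 6-2: RVC ≥ 65% → 14% available; preferential 14%. → 14%.
Line D: textile-upper → 6-2; leather-soled → 6-2-3; ordinary → 6-2-3-1. Scheduled 3%. Cassovia agreement on 6-2: RVC < 65%. → 3%.
Sum: 24% + 49% + 14% + 3% = 90%.

90%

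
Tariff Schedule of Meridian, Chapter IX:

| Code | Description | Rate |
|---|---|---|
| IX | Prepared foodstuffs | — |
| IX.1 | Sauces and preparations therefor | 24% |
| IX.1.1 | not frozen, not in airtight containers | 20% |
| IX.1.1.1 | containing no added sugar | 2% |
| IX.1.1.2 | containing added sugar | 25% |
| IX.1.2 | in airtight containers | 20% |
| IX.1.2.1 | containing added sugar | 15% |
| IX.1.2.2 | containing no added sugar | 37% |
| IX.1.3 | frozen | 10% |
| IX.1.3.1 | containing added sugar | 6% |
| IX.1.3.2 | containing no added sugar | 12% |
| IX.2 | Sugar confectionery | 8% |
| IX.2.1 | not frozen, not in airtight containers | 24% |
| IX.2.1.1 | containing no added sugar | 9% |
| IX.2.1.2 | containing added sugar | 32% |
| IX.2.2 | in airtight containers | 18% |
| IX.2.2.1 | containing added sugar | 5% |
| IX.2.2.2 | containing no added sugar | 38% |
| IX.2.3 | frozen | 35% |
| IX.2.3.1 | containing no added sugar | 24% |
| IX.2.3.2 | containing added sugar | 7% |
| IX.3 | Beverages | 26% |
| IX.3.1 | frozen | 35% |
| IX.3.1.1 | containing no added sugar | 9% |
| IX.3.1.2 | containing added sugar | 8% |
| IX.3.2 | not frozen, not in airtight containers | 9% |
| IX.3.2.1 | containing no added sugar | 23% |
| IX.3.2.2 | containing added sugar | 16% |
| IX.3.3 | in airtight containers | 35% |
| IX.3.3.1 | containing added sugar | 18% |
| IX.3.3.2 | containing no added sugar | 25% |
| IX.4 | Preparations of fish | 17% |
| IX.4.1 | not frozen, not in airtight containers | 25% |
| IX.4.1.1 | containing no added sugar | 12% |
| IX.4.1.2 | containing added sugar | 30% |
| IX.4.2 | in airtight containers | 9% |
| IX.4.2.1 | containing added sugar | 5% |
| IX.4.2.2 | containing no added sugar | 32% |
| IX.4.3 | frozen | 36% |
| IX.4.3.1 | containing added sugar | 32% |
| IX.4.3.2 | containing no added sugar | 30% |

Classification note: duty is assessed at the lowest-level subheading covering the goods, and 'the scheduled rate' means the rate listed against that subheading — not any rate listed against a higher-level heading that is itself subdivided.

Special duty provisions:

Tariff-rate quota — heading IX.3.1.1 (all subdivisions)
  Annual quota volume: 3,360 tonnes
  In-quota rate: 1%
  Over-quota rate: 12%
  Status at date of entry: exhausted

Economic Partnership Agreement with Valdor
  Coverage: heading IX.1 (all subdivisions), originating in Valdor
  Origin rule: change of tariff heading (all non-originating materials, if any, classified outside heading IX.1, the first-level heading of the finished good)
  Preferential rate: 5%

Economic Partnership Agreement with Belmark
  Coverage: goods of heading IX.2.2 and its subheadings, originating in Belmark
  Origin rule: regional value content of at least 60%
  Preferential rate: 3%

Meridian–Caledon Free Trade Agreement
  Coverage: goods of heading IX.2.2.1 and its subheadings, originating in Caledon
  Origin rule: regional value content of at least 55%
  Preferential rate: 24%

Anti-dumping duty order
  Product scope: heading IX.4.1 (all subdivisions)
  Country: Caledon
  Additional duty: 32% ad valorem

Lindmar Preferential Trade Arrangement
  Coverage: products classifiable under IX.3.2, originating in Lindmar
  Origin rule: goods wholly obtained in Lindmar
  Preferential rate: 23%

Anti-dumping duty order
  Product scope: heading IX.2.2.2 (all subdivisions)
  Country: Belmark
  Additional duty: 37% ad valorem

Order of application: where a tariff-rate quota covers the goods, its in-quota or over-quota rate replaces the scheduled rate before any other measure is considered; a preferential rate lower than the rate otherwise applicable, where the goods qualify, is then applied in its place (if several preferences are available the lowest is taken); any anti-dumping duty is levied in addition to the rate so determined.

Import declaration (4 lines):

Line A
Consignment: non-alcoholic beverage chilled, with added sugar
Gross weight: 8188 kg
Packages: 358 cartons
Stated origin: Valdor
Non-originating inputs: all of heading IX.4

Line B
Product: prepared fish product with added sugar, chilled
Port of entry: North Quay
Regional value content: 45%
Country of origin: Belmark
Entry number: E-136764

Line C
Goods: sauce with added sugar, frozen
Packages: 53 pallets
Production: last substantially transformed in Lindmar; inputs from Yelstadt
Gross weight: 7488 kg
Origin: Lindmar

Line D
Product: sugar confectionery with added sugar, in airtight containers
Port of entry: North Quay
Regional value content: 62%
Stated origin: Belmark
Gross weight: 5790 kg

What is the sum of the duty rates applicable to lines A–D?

55%

Line A: non-alcoholic beverage → IX.3; chilled → IX.3.2; with added sugar → IX.3.2.2. Scheduled 16%. Valdor agreement on IX.1: IX.3.2.2 not covered. → 16%.
Line B: prepared fish product → IX.4; chilled → IX.4.1; with added sugar → IX.4.1.2. Scheduled 30%. Belmark agreement on IX.2.2: IX.4.1.2 not covered. → 30%.
Line C: sauce → IX.1; frozen → IX.1.3; with added sugar → IX.1.3.1. Scheduled 6%. Lindmar agreement on IX.3.2: IX.1.3.1 not covered. → 6%.
Line D: sugar confectionery → IX.2; in airtight containers → IX.2.2; with added sugar → IX.2.2.1. Scheduled 5%. Belmark agreement on IX.2.2: RVC ≥ 60% → 3% available; preferential 3%. → 3%.
Sum: 16% + 30% + 6% + 3% = 55%.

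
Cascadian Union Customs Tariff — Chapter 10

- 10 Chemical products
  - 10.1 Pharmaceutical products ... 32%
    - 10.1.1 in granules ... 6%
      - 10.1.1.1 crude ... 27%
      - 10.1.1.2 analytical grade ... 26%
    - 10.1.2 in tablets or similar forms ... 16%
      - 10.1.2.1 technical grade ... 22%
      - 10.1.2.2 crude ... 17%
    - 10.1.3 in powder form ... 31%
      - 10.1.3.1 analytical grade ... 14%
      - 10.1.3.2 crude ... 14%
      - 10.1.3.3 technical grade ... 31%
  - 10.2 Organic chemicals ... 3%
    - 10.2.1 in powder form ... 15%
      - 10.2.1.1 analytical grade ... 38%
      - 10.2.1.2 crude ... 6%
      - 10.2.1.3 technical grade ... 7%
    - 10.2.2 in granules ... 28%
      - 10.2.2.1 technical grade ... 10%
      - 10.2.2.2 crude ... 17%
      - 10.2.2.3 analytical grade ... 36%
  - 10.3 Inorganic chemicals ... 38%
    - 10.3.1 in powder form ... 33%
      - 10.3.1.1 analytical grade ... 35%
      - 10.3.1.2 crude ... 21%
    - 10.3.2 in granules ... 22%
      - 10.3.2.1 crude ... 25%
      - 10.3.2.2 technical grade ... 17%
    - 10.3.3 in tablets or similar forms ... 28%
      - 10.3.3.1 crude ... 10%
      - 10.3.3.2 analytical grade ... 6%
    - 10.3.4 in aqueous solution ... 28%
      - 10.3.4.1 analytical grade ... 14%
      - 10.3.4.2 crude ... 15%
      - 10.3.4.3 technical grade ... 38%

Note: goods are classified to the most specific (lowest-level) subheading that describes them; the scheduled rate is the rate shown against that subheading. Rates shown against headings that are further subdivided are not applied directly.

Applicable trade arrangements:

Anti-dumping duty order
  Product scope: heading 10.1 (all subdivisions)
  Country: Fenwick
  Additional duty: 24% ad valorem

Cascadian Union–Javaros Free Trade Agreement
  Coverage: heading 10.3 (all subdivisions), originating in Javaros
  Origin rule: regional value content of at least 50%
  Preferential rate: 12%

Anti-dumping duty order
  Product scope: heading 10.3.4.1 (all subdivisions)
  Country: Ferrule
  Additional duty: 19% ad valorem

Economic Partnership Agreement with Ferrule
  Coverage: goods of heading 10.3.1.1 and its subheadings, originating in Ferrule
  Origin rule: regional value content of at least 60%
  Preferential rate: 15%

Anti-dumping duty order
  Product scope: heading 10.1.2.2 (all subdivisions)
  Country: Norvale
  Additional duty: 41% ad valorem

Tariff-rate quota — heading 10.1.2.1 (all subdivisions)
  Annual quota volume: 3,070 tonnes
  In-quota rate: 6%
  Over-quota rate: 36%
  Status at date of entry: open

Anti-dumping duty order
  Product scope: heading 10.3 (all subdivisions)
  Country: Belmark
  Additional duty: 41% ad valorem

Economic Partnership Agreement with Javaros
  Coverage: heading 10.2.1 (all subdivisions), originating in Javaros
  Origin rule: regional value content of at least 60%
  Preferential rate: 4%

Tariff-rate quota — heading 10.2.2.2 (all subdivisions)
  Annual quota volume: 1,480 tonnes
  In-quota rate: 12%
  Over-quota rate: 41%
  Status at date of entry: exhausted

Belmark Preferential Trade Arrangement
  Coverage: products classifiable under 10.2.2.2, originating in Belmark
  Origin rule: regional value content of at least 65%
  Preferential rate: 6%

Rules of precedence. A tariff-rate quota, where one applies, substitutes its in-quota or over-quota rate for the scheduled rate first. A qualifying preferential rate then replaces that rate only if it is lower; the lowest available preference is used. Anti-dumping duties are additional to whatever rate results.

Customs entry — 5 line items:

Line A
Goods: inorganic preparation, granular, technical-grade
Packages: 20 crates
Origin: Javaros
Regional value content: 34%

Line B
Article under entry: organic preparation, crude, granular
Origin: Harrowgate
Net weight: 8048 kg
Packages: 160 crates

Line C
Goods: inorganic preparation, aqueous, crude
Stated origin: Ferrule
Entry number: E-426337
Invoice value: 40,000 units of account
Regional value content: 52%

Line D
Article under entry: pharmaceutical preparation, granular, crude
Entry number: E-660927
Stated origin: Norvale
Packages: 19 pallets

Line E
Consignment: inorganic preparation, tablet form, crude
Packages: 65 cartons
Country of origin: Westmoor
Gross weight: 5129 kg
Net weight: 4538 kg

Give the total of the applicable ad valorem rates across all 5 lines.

Line A: inorganic → 10.3; granular → 10.3.2; technical-grade → 10.3.2.2. Scheduled 17%. Javaros agreement on 10.3: RVC < 50%; Javaros agreement on 10.2.1: 10.3.2.2 not covered. → 17%.
Line B: organic → 10.2; granular → 10.2.2; crude → 10.2.2.2. Scheduled 17%. quota on 10.2.2.2 exhausted → over-quota 41%. → 41%.
Line C: inorganic → 10.3; aqueous → 10.3.4; crude → 10.3.4.2. Scheduled 15%. Ferrule agreement on 10.3.1.1: 10.3.4.2 not covered. → 15%.
Line D: pharmaceutical → 10.1; granular → 10.1.1; crude → 10.1.1.1. Scheduled 27%. No special measure applies. → 27%.
Line E: inorganic → 10.3; tablet form → 10.3.3; crude → 10.3.3.1. Scheduled 10%. No special measure applies. → 10%.
Sum: 17% + 41% + 15% + 27% + 10% = 110%.

110%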